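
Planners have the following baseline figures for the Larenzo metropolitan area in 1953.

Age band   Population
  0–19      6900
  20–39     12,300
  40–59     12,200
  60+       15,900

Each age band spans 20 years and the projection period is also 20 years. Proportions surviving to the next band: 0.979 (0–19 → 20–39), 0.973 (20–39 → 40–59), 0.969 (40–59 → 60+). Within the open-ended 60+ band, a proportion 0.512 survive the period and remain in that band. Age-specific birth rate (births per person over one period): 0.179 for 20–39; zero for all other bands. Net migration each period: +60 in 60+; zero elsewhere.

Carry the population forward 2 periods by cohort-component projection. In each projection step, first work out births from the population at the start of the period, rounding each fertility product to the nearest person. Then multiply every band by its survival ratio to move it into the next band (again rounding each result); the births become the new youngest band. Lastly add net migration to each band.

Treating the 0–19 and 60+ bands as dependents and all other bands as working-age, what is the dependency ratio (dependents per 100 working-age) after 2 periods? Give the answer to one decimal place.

— Period 1 —
Births: 12300 * 0.179 = 2202
20–39: 6900 * 0.979 = 6755
40–59: 12300 * 0.973 = 11968
60+: 12200 * 0.969 + 15900 * 0.512 = 11822 + 8141 = 19963
Net migration: 60+ + 60 → 20023
End of period: [2202, 6755, 11968, 20023]
— Period 2 —
Births: 6755 * 0.179 = 1209
20–39: 2202 * 0.979 = 2156
40–59: 6755 * 0.973 = 6573
60+: 11968 * 0.969 + 20023 * 0.512 = 11597 + 10252 = 21849
Net migration: 60+ + 60 → 21909
End of period: [1209, 2156, 6573, 21909]
Dependents (band 0–19 + band 60+) = 1209 + 21909 = 23118; working-age = 8729; ratio = 23118/8729 × 100 = 264.8

264.8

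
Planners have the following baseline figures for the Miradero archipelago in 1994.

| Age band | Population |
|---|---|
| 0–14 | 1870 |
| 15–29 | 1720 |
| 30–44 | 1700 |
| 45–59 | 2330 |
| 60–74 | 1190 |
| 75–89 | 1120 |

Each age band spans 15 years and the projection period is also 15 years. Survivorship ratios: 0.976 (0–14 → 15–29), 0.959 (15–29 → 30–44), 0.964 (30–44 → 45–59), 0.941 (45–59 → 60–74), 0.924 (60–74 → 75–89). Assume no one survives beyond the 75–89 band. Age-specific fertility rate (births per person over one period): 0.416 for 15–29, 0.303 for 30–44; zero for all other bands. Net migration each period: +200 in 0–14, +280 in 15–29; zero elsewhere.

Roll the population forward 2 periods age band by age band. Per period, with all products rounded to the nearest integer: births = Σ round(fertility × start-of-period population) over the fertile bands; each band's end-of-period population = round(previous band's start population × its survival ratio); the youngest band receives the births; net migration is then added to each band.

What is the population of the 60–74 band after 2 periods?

1542

Numbering the groups 1..6 from youngest to oldest:
Period 1:
Births: 1720 × 0.416 = 716  |  1700 × 0.303 = 515 → 1231
Group 2: 1870 × 0.976 = 1825
Group 3: 1720 × 0.959 = 1649
Group 4: 1700 × 0.964 = 1639
Group 5: 2330 × 0.941 = 2193
Group 6: 1190 × 0.924 = 1100
Net migration: Group 1 + 200 → 1431; Group 2 + 280 → 2105
Giving 1431 / 2105 / 1649 / 1639 / 2193 / 1100.
Period 2:
Births: 2105 × 0.416 = 876  |  1649 × 0.303 = 500 → 1376
Group 2: 1431 × 0.976 = 1397
Group 3: 2105 × 0.959 = 2019
Group 4: 1649 × 0.964 = 1590
Group 5: 1639 × 0.941 = 1542
Group 6: 2193 × 0.924 = 2026
Net migration: Group 1 + 200 → 1576; Group 2 + 280 → 1677
Giving 1576 / 1677 / 2019 / 1590 / 1542 / 2026.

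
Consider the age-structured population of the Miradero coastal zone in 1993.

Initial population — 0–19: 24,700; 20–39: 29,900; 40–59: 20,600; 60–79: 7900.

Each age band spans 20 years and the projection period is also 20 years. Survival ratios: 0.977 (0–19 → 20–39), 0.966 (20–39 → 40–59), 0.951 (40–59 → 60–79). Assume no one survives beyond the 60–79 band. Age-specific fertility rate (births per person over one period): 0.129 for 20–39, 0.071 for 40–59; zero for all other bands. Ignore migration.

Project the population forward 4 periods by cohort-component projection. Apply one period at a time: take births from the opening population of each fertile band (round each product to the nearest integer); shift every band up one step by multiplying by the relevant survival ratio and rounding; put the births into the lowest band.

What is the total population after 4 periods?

After projecting period 1:
Births: 29900 × 0.129 = 3857 ; 20600 × 0.071 = 1463 → total 5320
20–39: 24700 × 0.977 = 24132
40–59: 29900 × 0.966 = 28883
60–79: 20600 × 0.951 = 19591
End of period: [5320, 24132, 28883, 19591]
After projecting period 2:
Births: 24132 × 0.129 = 3113 ; 28883 × 0.071 = 2051 → total 5164
20–39: 5320 × 0.977 = 5198
40–59: 24132 × 0.966 = 23312
60–79: 28883 × 0.951 = 27468
End of period: [5164, 5198, 23312, 27468]
After projecting period 3:
Births: 5198 × 0.129 = 671 ; 23312 × 0.071 = 1655 → total 2326
20–39: 5164 × 0.977 = 5045
40–59: 5198 × 0.966 = 5021
60–79: 23312 × 0.951 = 22170
End of period: [2326, 5045, 5021, 22170]
After projecting period 4:
Births: 5045 × 0.129 = 651 ; 5021 × 0.071 = 356 → total 1007
20–39: 2326 × 0.977 = 2273
40–59: 5045 × 0.966 = 4873
60–79: 5021 × 0.951 = 4775
End of period: [1007, 2273, 4873, 4775]
Total after period 4: 1007 + 2273 + 4873 + 4775 = 12928

12928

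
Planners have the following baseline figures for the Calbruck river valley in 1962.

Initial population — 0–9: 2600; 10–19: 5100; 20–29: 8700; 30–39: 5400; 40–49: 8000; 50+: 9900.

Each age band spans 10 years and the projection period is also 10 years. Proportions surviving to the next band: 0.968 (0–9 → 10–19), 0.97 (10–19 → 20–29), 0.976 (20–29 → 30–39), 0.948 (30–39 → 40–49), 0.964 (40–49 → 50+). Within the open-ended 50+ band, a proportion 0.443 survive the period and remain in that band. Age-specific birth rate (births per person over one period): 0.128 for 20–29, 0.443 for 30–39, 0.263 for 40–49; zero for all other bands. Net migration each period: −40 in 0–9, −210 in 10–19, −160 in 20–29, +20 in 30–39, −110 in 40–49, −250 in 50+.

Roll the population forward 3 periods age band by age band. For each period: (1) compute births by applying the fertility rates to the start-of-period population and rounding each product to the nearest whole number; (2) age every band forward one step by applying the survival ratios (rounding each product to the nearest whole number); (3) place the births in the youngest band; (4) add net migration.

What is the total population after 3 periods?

32696

(Groups numbered youngest = 1 to oldest = 6.)
— Period 1 —
Births: 8700 × 0.128 = 1114 ; 5400 × 0.443 = 2392 ; 8000 × 0.263 = 2104 → total 5610
Group 2: 2600 × 0.968 = 2517
Group 3: 5100 × 0.97 = 4947
Group 4: 8700 × 0.976 = 8491
Group 5: 5400 × 0.948 = 5119
Group 6: 8000 × 0.964 + 9900 × 0.443 = 7712 + 4386 = 12098
Net migration: Group 1 − 40 → 5570; Group 2 − 210 → 2307; Group 3 − 160 → 4787; Group 4 + 20 → 8511; Group 5 − 110 → 5009; Group 6 − 250 → 11848
Giving 5570 / 2307 / 4787 / 8511 / 5009 / 11848.
— Period 2 —
Births: 4787 × 0.128 = 613 ; 8511 × 0.443 = 3770 ; 5009 × 0.263 = 1317 → total 5700
Group 2: 5570 × 0.968 = 5392
Group 3: 2307 × 0.97 = 2238
Group 4: 4787 × 0.976 = 4672
Group 5: 8511 × 0.948 = 8068
Group 6: 5009 × 0.964 + 11848 × 0.443 = 4829 + 5249 = 10078
Net migration: Group 1 − 40 → 5660; Group 2 − 210 → 5182; Group 3 − 160 → 2078; Group 4 + 20 → 4692; Group 5 − 110 → 7958; Group 6 − 250 → 9828
Giving 5660 / 5182 / 2078 / 4692 / 7958 / 9828.
— Period 3 —
Births: 2078 × 0.128 = 266 ; 4692 × 0.443 = 2079 ; 7958 × 0.263 = 2093 → total 4438
Group 2: 5660 × 0.968 = 5479
Group 3: 5182 × 0.97 = 5027
Group 4: 2078 × 0.976 = 2028
Group 5: 4692 × 0.948 = 4448
Group 6: 7958 × 0.964 + 9828 × 0.443 = 7672 + 4354 = 12026
Net migration: Group 1 − 40 → 4398; Group 2 − 210 → 5269; Group 3 − 160 → 4867; Group 4 + 20 → 2048; Group 5 − 110 → 4338; Group 6 − 250 → 11776
Giving 4398 / 5269 / 4867 / 2048 / 4338 / 11776.
Total after period 3: 4398 + 5269 + 4867 + 2048 + 4338 + 11776 = 32696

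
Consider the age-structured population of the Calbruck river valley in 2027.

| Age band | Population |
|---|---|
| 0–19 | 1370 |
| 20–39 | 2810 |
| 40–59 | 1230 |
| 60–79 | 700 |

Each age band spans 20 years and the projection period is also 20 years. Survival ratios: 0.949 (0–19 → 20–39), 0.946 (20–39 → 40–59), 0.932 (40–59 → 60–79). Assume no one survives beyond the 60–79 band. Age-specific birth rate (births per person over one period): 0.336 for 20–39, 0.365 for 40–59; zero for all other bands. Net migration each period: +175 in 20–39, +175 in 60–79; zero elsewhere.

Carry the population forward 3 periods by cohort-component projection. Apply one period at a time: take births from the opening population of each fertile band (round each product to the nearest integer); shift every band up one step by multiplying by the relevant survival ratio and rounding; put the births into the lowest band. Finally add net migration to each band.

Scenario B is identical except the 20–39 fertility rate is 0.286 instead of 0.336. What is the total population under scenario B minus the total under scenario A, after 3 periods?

(Bands numbered youngest = 1 to oldest = 4.)
[period 1]
Births: 2810 × 0.336 = 944, 1230 × 0.365 = 449 ⇒ total 1393
Band 2: 1370 × 0.949 = 1300
Band 3: 2810 × 0.946 = 2658
Band 4: 1230 × 0.932 = 1146
Net migration: Band 2 + 175 → 1475; Band 4 + 175 → 1321
End of period: [1393, 1475, 2658, 1321]
[period 2]
Births: 1475 × 0.336 = 496, 2658 × 0.365 = 970 ⇒ total 1466
Band 2: 1393 × 0.949 = 1322
Band 3: 1475 × 0.946 = 1395
Band 4: 2658 × 0.932 = 2477
Net migration: Band 2 + 175 → 1497; Band 4 + 175 → 2652
End of period: [1466, 1497, 1395, 2652]
[period 3]
Births: 1497 × 0.336 = 503, 1395 × 0.365 = 509 ⇒ total 1012
Band 2: 1466 × 0.949 = 1391
Band 3: 1497 × 0.946 = 1416
Band 4: 1395 × 0.932 = 1300
Net migration: Band 2 + 175 → 1566; Band 4 + 175 → 1475
End of period: [1012, 1566, 1416, 1475]
Scenario A total after 3 periods: 5469
Scenario B projection —
[period 1]
Births: 2810 × 0.286 = 804, 1230 × 0.365 = 449 ⇒ total 1253
Band 2: 1370 × 0.949 = 1300
Band 3: 2810 × 0.946 = 2658
Band 4: 1230 × 0.932 = 1146
Net migration: Band 2 + 175 → 1475; Band 4 + 175 → 1321
End of period: [1253, 1475, 2658, 1321]
[period 2]
Births: 1475 × 0.286 = 422, 2658 × 0.365 = 970 ⇒ total 1392
Band 2: 1253 × 0.949 = 1189
Band 3: 1475 × 0.946 = 1395
Band 4: 2658 × 0.932 = 2477
Net migration: Band 2 + 175 → 1364; Band 4 + 175 → 2652
End of period: [1392, 1364, 1395, 2652]
[period 3]
Births: 1364 × 0.286 = 390, 1395 × 0.365 = 509 ⇒ total 899
Band 2: 1392 × 0.949 = 1321
Band 3: 1364 × 0.946 = 1290
Band 4: 1395 × 0.932 = 1300
Net migration: Band 2 + 175 → 1496; Band 4 + 175 → 1475
End of period: [899, 1496, 1290, 1475]
Scenario B total after 3 periods: 5160
Difference B − A = 5160 − 5469 = -309

-309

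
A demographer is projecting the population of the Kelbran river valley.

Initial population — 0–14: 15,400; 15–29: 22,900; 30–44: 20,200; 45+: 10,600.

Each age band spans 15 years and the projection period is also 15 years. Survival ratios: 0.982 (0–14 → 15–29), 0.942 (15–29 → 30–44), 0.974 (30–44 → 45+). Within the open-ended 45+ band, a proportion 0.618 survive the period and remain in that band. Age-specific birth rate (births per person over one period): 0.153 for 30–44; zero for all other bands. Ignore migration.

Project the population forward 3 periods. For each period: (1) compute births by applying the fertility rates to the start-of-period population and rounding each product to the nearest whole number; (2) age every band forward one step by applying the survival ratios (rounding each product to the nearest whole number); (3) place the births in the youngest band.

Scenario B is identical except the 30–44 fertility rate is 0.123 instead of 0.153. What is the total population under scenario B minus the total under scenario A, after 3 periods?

Period 1:
Births: 20200 × 0.153 = 3091
15–29: 15400 × 0.982 = 15123
30–44: 22900 × 0.942 = 21572
45+: 20200 × 0.974 + 10600 × 0.618 = 19675 + 6551 = 26226
→ [3091, 15123, 21572, 26226]
Period 2:
Births: 21572 × 0.153 = 3301
15–29: 3091 × 0.982 = 3035
30–44: 15123 × 0.942 = 14246
45+: 21572 × 0.974 + 26226 × 0.618 = 21011 + 16208 = 37219
→ [3301, 3035, 14246, 37219]
Period 3:
Births: 14246 × 0.153 = 2180
15–29: 3301 × 0.982 = 3242
30–44: 3035 × 0.942 = 2859
45+: 14246 × 0.974 + 37219 × 0.618 = 13876 + 23001 = 36877
→ [2180, 3242, 2859, 36877]
Scenario A total after 3 periods: 45158
Scenario B projection —
Period 1:
Births: 20200 × 0.123 = 2485
15–29: 15400 × 0.982 = 15123
30–44: 22900 × 0.942 = 21572
45+: 20200 × 0.974 + 10600 × 0.618 = 19675 + 6551 = 26226
→ [2485, 15123, 21572, 26226]
Period 2:
Births: 21572 × 0.123 = 2653
15–29: 2485 × 0.982 = 2440
30–44: 15123 × 0.942 = 14246
45+: 21572 × 0.974 + 26226 × 0.618 = 21011 + 16208 = 37219
→ [2653, 2440, 14246, 37219]
Period 3:
Births: 14246 × 0.123 = 1752
15–29: 2653 × 0.982 = 2605
30–44: 2440 × 0.942 = 2298
45+: 14246 × 0.974 + 37219 × 0.618 = 13876 + 23001 = 36877
→ [1752, 2605, 2298, 36877]
Scenario B total after 3 periods: 43532
Difference B − A = 43532 − 45158 = -1626

-1626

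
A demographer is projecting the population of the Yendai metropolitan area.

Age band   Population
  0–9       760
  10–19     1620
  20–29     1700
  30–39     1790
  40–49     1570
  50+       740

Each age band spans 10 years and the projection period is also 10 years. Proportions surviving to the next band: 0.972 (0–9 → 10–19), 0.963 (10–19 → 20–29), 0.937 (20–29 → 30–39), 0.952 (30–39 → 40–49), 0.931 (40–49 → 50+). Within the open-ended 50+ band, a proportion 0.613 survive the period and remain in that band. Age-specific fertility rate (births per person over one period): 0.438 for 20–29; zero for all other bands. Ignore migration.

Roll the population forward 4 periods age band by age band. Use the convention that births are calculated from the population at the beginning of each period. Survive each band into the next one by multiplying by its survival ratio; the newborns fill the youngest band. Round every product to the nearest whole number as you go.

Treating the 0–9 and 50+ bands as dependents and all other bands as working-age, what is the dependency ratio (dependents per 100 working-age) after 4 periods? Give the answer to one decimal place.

(Bands numbered youngest = 1 to oldest = 6.)
[period 1]
Births: 1700 × 0.438 = 745
Band 2: 760 × 0.972 = 739
Band 3: 1620 × 0.963 = 1560
Band 4: 1700 × 0.937 = 1593
Band 5: 1790 × 0.952 = 1704
Band 6: 1570 × 0.931 + 740 × 0.613 = 1462 + 454 = 1916
Population now: 0–9=745, 10–19=739, 20–29=1560, 30–39=1593, 40–49=1704, 50+=1916
[period 2]
Births: 1560 × 0.438 = 683
Band 2: 745 × 0.972 = 724
Band 3: 739 × 0.963 = 712
Band 4: 1560 × 0.937 = 1462
Band 5: 1593 × 0.952 = 1517
Band 6: 1704 × 0.931 + 1916 × 0.613 = 1586 + 1175 = 2761
Population now: 0–9=683, 10–19=724, 20–29=712, 30–39=1462, 40–49=1517, 50+=2761
[period 3]
Births: 712 × 0.438 = 312
Band 2: 683 × 0.972 = 664
Band 3: 724 × 0.963 = 697
Band 4: 712 × 0.937 = 667
Band 5: 1462 × 0.952 = 1392
Band 6: 1517 × 0.931 + 2761 × 0.613 = 1412 + 1692 = 3104
Population now: 0–9=312, 10–19=664, 20–29=697, 30–39=667, 40–49=1392, 50+=3104
[period 4]
Births: 697 × 0.438 = 305
Band 2: 312 × 0.972 = 303
Band 3: 664 × 0.963 = 639
Band 4: 697 × 0.937 = 653
Band 5: 667 × 0.952 = 635
Band 6: 1392 × 0.931 + 3104 × 0.613 = 1296 + 1903 = 3199
Population now: 0–9=305, 10–19=303, 20–29=639, 30–39=653, 40–49=635, 50+=3199
Dependents (band 0–9 + band 50+) = 305 + 3199 = 3504; working-age = 2230; ratio = 3504/2230 × 100 = 157.1

157.1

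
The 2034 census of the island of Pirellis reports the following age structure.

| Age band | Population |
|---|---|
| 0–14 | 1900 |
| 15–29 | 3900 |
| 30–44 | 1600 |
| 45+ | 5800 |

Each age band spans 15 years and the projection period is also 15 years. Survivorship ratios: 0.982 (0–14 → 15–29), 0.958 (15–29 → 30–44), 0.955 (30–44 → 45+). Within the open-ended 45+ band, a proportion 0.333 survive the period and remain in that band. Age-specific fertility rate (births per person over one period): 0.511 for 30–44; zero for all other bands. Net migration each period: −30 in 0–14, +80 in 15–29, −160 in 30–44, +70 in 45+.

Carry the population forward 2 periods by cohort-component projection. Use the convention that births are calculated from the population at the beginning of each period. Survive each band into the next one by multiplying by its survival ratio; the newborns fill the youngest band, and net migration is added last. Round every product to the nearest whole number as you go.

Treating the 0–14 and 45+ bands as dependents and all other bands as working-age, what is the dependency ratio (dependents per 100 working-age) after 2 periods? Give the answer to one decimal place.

252.4

Call the bands 1 to 4, youngest first.
— Period 1 —
Births: 1600 × 0.511 = 818
Band 2: 1900 × 0.982 = 1866
Band 3: 3900 × 0.958 = 3736
Band 4: 1600 × 0.955 + 5800 × 0.333 = 1528 + 1931 = 3459
Net migration: Band 1 − 30 → 788; Band 2 + 80 → 1946; Band 3 − 160 → 3576; Band 4 + 70 → 3529
Population now: 0–14=788, 15–29=1946, 30–44=3576, 45+=3529
— Period 2 —
Births: 3576 × 0.511 = 1827
Band 2: 788 × 0.982 = 774
Band 3: 1946 × 0.958 = 1864
Band 4: 3576 × 0.955 + 3529 × 0.333 = 3415 + 1175 = 4590
Net migration: Band 1 − 30 → 1797; Band 2 + 80 → 854; Band 3 − 160 → 1704; Band 4 + 70 → 4660
Population now: 0–14=1797, 15–29=854, 30–44=1704, 45+=4660
Dependents (band 0–14 + band 45+) = 1797 + 4660 = 6457; working-age = 2558; ratio = 6457/2558 × 100 = 252.4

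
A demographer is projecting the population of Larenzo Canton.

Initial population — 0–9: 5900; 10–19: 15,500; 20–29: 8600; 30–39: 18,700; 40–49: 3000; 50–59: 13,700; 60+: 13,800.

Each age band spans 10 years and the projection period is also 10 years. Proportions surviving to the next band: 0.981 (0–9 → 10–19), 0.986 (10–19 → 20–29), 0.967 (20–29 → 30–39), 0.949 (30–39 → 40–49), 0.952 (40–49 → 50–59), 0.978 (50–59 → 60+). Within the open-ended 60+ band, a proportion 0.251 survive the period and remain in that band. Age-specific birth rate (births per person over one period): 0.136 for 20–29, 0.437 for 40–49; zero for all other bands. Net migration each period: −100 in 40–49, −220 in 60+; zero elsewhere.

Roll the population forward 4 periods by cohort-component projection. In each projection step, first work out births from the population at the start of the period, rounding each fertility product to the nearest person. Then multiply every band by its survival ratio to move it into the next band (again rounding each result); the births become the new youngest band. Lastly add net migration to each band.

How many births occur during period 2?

Call the bands 1 to 7, youngest first.
[period 1]
Births: 8600 * 0.136 = 1170, 3000 * 0.437 = 1311 ⇒ total 2481
Band 2: 5900 * 0.981 = 5788
Band 3: 15500 * 0.986 = 15283
Band 4: 8600 * 0.967 = 8316
Band 5: 18700 * 0.949 = 17746
Band 6: 3000 * 0.952 = 2856
Band 7: 13700 * 0.978 + 13800 * 0.251 = 13399 + 3464 = 16863
Net migration: Band 5 − 100 → 17646; Band 7 − 220 → 16643
→ [2481, 5788, 15283, 8316, 17646, 2856, 16643]
[period 2]
Births: 15283 * 0.136 = 2078, 17646 * 0.437 = 7711 ⇒ total 9789
Band 2: 2481 * 0.981 = 2434
Band 3: 5788 * 0.986 = 5707
Band 4: 15283 * 0.967 = 14779
Band 5: 8316 * 0.949 = 7892
Band 6: 17646 * 0.952 = 16799
Band 7: 2856 * 0.978 + 16643 * 0.251 = 2793 + 4177 = 6970
Net migration: Band 5 − 100 → 7792; Band 7 − 220 → 6750
→ [9789, 2434, 5707, 14779, 7792, 16799, 6750]

9789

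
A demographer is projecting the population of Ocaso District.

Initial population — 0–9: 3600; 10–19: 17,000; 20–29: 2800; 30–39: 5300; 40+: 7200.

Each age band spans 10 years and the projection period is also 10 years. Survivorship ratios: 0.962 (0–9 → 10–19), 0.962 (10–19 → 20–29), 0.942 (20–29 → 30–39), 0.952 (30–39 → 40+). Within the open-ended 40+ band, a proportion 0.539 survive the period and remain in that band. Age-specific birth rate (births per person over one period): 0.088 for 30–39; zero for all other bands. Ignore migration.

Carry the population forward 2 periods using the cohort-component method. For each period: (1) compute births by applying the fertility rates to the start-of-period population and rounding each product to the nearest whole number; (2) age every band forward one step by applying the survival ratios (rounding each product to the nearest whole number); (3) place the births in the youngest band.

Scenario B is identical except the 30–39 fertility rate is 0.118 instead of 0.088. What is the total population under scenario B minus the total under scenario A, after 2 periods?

232

Period 1.
Births: 5300 × 0.088 = 466
10–19: 3600 × 0.962 = 3463
20–29: 17000 × 0.962 = 16354
30–39: 2800 × 0.942 = 2638
40+: 5300 × 0.952 + 7200 × 0.539 = 5046 + 3881 = 8927
Population now: 0–9=466, 10–19=3463, 20–29=16354, 30–39=2638, 40+=8927
Period 2.
Births: 2638 × 0.088 = 232
10–19: 466 × 0.962 = 448
20–29: 3463 × 0.962 = 3331
30–39: 16354 × 0.942 = 15405
40+: 2638 × 0.952 + 8927 × 0.539 = 2511 + 4812 = 7323
Population now: 0–9=232, 10–19=448, 20–29=3331, 30–39=15405, 40+=7323
Scenario A total after 2 periods: 26739
Scenario B projection —
Period 1.
Births: 5300 × 0.118 = 625
10–19: 3600 × 0.962 = 3463
20–29: 17000 × 0.962 = 16354
30–39: 2800 × 0.942 = 2638
40+: 5300 × 0.952 + 7200 × 0.539 = 5046 + 3881 = 8927
Population now: 0–9=625, 10–19=3463, 20–29=16354, 30–39=2638, 40+=8927
Period 2.
Births: 2638 × 0.118 = 311
10–19: 625 × 0.962 = 601
20–29: 3463 × 0.962 = 3331
30–39: 16354 × 0.942 = 15405
40+: 2638 × 0.952 + 8927 × 0.539 = 2511 + 4812 = 7323
Population now: 0–9=311, 10–19=601, 20–29=3331, 30–39=15405, 40+=7323
Scenario B total after 2 periods: 26971
Difference B − A = 26971 − 26739 = 232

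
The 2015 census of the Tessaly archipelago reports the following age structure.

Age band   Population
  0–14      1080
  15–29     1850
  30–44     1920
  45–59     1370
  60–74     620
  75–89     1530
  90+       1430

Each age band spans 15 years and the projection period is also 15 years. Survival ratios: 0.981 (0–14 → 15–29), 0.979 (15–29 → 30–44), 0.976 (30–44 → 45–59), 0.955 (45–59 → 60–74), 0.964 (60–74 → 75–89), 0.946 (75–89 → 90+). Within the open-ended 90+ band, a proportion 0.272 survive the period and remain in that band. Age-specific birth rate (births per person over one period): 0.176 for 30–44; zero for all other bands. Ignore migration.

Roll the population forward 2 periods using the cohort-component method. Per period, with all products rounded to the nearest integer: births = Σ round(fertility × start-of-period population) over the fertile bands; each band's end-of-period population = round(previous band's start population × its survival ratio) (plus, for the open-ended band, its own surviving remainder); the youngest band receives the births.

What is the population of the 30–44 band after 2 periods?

Call the groups 1 to 7, youngest first.
[period 1]
Births: 1920 × 0.176 = 338
Group 2: 1080 × 0.981 = 1059
Group 3: 1850 × 0.979 = 1811
Group 4: 1920 × 0.976 = 1874
Group 5: 1370 × 0.955 = 1308
Group 6: 620 × 0.964 = 598
Group 7: 1530 × 0.946 + 1430 × 0.272 = 1447 + 389 = 1836
Giving 338 / 1059 / 1811 / 1874 / 1308 / 598 / 1836.
[period 2]
Births: 1811 × 0.176 = 319
Group 2: 338 × 0.981 = 332
Group 3: 1059 × 0.979 = 1037
Group 4: 1811 × 0.976 = 1768
Group 5: 1874 × 0.955 = 1790
Group 6: 1308 × 0.964 = 1261
Group 7: 598 × 0.946 + 1836 × 0.272 = 566 + 499 = 1065
Giving 319 / 332 / 1037 / 1768 / 1790 / 1261 / 1065.

1037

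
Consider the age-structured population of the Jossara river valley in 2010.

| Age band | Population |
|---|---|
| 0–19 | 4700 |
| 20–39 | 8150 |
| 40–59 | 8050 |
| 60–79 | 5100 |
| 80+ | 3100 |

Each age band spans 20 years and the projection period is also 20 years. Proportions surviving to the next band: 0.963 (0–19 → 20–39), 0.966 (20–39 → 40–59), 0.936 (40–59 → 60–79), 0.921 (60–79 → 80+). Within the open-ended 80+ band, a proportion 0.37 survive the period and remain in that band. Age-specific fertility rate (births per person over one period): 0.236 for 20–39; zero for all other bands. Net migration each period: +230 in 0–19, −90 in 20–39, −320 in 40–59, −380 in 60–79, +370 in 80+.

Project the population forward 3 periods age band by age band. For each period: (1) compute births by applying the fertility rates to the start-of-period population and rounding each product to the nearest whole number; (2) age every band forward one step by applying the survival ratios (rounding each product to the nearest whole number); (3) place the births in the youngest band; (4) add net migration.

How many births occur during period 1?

Call the groups 1 to 5, youngest first.
[period 1]
Births: 8150 * 0.236 = 1923
Group 2: 4700 * 0.963 = 4526
Group 3: 8150 * 0.966 = 7873
Group 4: 8050 * 0.936 = 7535
Group 5: 5100 * 0.921 + 3100 * 0.37 = 4697 + 1147 = 5844
Net migration: Group 1 + 230 → 2153; Group 2 − 90 → 4436; Group 3 − 320 → 7553; Group 4 − 380 → 7155; Group 5 + 370 → 6214
Population now: 0–19=2153, 20–39=4436, 40–59=7553, 60–79=7155, 80+=6214

1923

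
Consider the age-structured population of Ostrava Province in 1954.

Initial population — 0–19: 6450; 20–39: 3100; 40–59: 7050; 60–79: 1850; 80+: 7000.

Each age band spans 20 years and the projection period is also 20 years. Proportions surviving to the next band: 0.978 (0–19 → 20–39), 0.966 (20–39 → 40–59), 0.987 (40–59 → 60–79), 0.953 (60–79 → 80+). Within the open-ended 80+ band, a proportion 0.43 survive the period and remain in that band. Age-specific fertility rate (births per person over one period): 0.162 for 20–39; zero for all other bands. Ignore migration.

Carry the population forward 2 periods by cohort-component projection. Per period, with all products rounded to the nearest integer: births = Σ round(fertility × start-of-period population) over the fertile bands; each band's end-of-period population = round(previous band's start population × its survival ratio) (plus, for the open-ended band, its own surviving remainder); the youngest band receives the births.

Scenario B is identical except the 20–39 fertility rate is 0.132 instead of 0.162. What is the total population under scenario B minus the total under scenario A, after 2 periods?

Let band 1 be 0–19 through band 5 = 80+.
— Period 1 —
Births: 3100 × 0.162 = 502
Band 2: 6450 × 0.978 = 6308
Band 3: 3100 × 0.966 = 2995
Band 4: 7050 × 0.987 = 6958
Band 5: 1850 × 0.953 + 7000 × 0.43 = 1763 + 3010 = 4773
Population now: 0–19=502, 20–39=6308, 40–59=2995, 60–79=6958, 80+=4773
— Period 2 —
Births: 6308 × 0.162 = 1022
Band 2: 502 × 0.978 = 491
Band 3: 6308 × 0.966 = 6094
Band 4: 2995 × 0.987 = 2956
Band 5: 6958 × 0.953 + 4773 × 0.43 = 6631 + 2052 = 8683
Population now: 0–19=1022, 20–39=491, 40–59=6094, 60–79=2956, 80+=8683
Scenario A total after 2 periods: 19246
Scenario B projection —
— Period 1 —
Births: 3100 × 0.132 = 409
Band 2: 6450 × 0.978 = 6308
Band 3: 3100 × 0.966 = 2995
Band 4: 7050 × 0.987 = 6958
Band 5: 1850 × 0.953 + 7000 × 0.43 = 1763 + 3010 = 4773
Population now: 0–19=409, 20–39=6308, 40–59=2995, 60–79=6958, 80+=4773
— Period 2 —
Births: 6308 × 0.132 = 833
Band 2: 409 × 0.978 = 400
Band 3: 6308 × 0.966 = 6094
Band 4: 2995 × 0.987 = 2956
Band 5: 6958 × 0.953 + 4773 × 0.43 = 6631 + 2052 = 8683
Population now: 0–19=833, 20–39=400, 40–59=6094, 60–79=2956, 80+=8683
Scenario B total after 2 periods: 18966
Difference B − A = 18966 − 19246 = -280

-280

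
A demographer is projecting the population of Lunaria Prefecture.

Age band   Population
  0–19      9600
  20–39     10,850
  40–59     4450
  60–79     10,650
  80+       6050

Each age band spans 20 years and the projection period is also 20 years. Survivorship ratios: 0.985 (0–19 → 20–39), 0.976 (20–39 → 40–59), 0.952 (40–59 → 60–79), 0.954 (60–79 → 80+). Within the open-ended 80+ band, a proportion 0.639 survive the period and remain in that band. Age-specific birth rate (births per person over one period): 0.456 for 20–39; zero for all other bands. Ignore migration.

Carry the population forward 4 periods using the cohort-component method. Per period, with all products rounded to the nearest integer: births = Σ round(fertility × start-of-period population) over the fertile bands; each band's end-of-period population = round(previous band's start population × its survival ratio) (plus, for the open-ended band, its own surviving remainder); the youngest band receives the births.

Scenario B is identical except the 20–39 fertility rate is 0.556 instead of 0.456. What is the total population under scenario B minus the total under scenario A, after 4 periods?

Period 1.
Births: 10850 × 0.456 = 4948
20–39: 9600 × 0.985 = 9456
40–59: 10850 × 0.976 = 10590
60–79: 4450 × 0.952 = 4236
80+: 10650 × 0.954 + 6050 × 0.639 = 10160 + 3866 = 14026
→ [4948, 9456, 10590, 4236, 14026]
Period 2.
Births: 9456 × 0.456 = 4312
20–39: 4948 × 0.985 = 4874
40–59: 9456 × 0.976 = 9229
60–79: 10590 × 0.952 = 10082
80+: 4236 × 0.954 + 14026 × 0.639 = 4041 + 8963 = 13004
→ [4312, 4874, 9229, 10082, 13004]
Period 3.
Births: 4874 × 0.456 = 2223
20–39: 4312 × 0.985 = 4247
40–59: 4874 × 0.976 = 4757
60–79: 9229 × 0.952 = 8786
80+: 10082 × 0.954 + 13004 × 0.639 = 9618 + 8310 = 17928
→ [2223, 4247, 4757, 8786, 17928]
Period 4.
Births: 4247 × 0.456 = 1937
20–39: 2223 × 0.985 = 2190
40–59: 4247 × 0.976 = 4145
60–79: 4757 × 0.952 = 4529
80+: 8786 × 0.954 + 17928 × 0.639 = 8382 + 11456 = 19838
→ [1937, 2190, 4145, 4529, 19838]
Scenario A total after 4 periods: 32639
Scenario B projection —
Period 1.
Births: 10850 × 0.556 = 6033
20–39: 9600 × 0.985 = 9456
40–59: 10850 × 0.976 = 10590
60–79: 4450 × 0.952 = 4236
80+: 10650 × 0.954 + 6050 × 0.639 = 10160 + 3866 = 14026
→ [6033, 9456, 10590, 4236, 14026]
Period 2.
Births: 9456 × 0.556 = 5258
20–39: 6033 × 0.985 = 5943
40–59: 9456 × 0.976 = 9229
60–79: 10590 × 0.952 = 10082
80+: 4236 × 0.954 + 14026 × 0.639 = 4041 + 8963 = 13004
→ [5258, 5943, 9229, 10082, 13004]
Period 3.
Births: 5943 × 0.556 = 3304
20–39: 5258 × 0.985 = 5179
40–59: 5943 × 0.976 = 5800
60–79: 9229 × 0.952 = 8786
80+: 10082 × 0.954 + 13004 × 0.639 = 9618 + 8310 = 17928
→ [3304, 5179, 5800, 8786, 17928]
Period 4.
Births: 5179 × 0.556 = 2880
20–39: 3304 × 0.985 = 3254
40–59: 5179 × 0.976 = 5055
60–79: 5800 × 0.952 = 5522
80+: 8786 × 0.954 + 17928 × 0.639 = 8382 + 11456 = 19838
→ [2880, 3254, 5055, 5522, 19838]
Scenario B total after 4 periods: 36549
Difference B − A = 36549 − 32639 = 3910

3910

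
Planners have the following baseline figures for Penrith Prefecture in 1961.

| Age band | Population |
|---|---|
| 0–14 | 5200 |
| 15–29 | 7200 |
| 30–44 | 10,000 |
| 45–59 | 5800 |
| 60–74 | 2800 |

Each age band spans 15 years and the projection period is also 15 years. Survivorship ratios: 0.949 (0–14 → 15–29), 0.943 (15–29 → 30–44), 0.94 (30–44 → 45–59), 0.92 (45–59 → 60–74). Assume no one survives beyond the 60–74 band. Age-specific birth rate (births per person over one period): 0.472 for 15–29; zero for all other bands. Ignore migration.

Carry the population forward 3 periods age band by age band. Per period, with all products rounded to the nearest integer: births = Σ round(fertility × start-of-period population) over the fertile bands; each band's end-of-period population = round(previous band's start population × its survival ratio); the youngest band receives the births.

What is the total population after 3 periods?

17020

Numbering the groups 1..5 from youngest to oldest:
After projecting period 1:
Births: 7200 × 0.472 = 3398
Group 2: 5200 × 0.949 = 4935
Group 3: 7200 × 0.943 = 6790
Group 4: 10000 × 0.94 = 9400
Group 5: 5800 × 0.92 = 5336
Giving 3398 / 4935 / 6790 / 9400 / 5336.
After projecting period 2:
Births: 4935 × 0.472 = 2329
Group 2: 3398 × 0.949 = 3225
Group 3: 4935 × 0.943 = 4654
Group 4: 6790 × 0.94 = 6383
Group 5: 9400 × 0.92 = 8648
Giving 2329 / 3225 / 4654 / 6383 / 8648.
After projecting period 3:
Births: 3225 × 0.472 = 1522
Group 2: 2329 × 0.949 = 2210
Group 3: 3225 × 0.943 = 3041
Group 4: 4654 × 0.94 = 4375
Group 5: 6383 × 0.92 = 5872
Giving 1522 / 2210 / 3041 / 4375 / 5872.
Total after period 3: 1522 + 2210 + 3041 + 4375 + 5872 = 17020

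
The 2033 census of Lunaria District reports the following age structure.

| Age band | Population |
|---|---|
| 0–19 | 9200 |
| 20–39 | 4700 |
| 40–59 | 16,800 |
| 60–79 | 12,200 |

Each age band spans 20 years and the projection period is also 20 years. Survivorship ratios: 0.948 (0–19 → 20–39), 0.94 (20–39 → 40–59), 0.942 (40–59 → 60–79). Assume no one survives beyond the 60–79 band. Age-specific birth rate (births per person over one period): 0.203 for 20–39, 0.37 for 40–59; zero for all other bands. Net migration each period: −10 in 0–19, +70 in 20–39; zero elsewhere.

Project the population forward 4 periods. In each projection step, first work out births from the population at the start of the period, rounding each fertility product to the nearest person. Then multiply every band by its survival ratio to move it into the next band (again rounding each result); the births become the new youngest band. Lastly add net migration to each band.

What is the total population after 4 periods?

Numbering the groups 1..4 from youngest to oldest:
— Period 1 —
Births: 4700 × 0.203 = 954  |  16800 × 0.37 = 6216 → 7170
Group 2: 9200 × 0.948 = 8722
Group 3: 4700 × 0.94 = 4418
Group 4: 16800 × 0.942 = 15826
Net migration: Group 1 − 10 → 7160; Group 2 + 70 → 8792
→ [7160, 8792, 4418, 15826]
— Period 2 —
Births: 8792 × 0.203 = 1785  |  4418 × 0.37 = 1635 → 3420
Group 2: 7160 × 0.948 = 6788
Group 3: 8792 × 0.94 = 8264
Group 4: 4418 × 0.942 = 4162
Net migration: Group 1 − 10 → 3410; Group 2 + 70 → 6858
→ [3410, 6858, 8264, 4162]
— Period 3 —
Births: 6858 × 0.203 = 1392  |  8264 × 0.37 = 3058 → 4450
Group 2: 3410 × 0.948 = 3233
Group 3: 6858 × 0.94 = 6447
Group 4: 8264 × 0.942 = 7785
Net migration: Group 1 − 10 → 4440; Group 2 + 70 → 3303
→ [4440, 3303, 6447, 7785]
— Period 4 —
Births: 3303 × 0.203 = 671  |  6447 × 0.37 = 2385 → 3056
Group 2: 4440 × 0.948 = 4209
Group 3: 3303 × 0.94 = 3105
Group 4: 6447 × 0.942 = 6073
Net migration: Group 1 − 10 → 3046; Group 2 + 70 → 4279
→ [3046, 4279, 3105, 6073]
Total after period 4: 3046 + 4279 + 3105 + 6073 = 16503

16503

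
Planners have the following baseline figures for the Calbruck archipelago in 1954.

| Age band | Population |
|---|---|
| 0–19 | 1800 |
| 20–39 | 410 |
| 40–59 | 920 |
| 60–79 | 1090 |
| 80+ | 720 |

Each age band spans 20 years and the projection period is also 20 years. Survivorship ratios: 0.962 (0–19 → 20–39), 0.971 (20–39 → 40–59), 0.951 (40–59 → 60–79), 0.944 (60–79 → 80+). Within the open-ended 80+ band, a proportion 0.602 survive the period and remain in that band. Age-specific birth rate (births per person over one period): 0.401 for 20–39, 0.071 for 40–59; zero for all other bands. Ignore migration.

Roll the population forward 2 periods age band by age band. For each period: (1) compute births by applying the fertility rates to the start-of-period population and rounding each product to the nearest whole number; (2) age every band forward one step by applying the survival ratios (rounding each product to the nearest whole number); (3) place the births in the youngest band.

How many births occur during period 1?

Period 1.
Births: 410 × 0.401 = 164 ; 920 × 0.071 = 65 → 229
20–39: 1800 × 0.962 = 1732
40–59: 410 × 0.971 = 398
60–79: 920 × 0.951 = 875
80+: 1090 × 0.944 + 720 × 0.602 = 1029 + 433 = 1462
→ [229, 1732, 398, 875, 1462]

229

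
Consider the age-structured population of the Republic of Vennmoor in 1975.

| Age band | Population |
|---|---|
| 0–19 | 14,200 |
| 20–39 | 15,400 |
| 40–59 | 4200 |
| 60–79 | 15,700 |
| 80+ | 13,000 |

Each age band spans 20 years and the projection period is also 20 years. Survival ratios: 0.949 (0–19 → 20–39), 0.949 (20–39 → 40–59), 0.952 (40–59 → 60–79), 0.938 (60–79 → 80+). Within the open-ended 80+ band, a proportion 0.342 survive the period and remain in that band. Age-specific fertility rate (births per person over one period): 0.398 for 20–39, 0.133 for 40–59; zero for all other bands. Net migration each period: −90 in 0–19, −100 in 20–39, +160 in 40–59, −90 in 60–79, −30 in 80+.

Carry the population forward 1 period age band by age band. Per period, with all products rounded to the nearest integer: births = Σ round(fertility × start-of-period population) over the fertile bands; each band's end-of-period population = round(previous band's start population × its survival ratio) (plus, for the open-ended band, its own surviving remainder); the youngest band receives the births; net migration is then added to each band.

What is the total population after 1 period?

Let band 1 be 0–19 through band 5 = 80+.
Period 1.
Births: 15400 × 0.398 = 6129  |  4200 × 0.133 = 559 — total 6688
Band 2: 14200 × 0.949 = 13476
Band 3: 15400 × 0.949 = 14615
Band 4: 4200 × 0.952 = 3998
Band 5: 15700 × 0.938 + 13000 × 0.342 = 14727 + 4446 = 19173
Net migration: Band 1 − 90 → 6598; Band 2 − 100 → 13376; Band 3 + 160 → 14775; Band 4 − 90 → 3908; Band 5 − 30 → 19143
→ [6598, 13376, 14775, 3908, 19143]
Total after period 1: 6598 + 13376 + 14775 + 3908 + 19143 = 57800

57800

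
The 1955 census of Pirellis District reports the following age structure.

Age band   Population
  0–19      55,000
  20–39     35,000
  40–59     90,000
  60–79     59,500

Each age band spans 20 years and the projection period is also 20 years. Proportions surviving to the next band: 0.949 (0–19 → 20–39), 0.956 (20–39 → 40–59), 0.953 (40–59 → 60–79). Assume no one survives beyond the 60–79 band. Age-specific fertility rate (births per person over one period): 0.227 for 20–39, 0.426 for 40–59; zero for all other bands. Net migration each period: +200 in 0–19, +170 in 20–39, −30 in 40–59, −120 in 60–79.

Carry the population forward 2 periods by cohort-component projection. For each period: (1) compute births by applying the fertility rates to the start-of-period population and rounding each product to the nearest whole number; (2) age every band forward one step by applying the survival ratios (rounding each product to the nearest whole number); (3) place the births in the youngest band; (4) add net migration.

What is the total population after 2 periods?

Call the groups 1 to 4, youngest first.
— Period 1 —
Births: 35000 × 0.227 = 7945, 90000 × 0.426 = 38340 ⇒ total 46285
Group 2: 55000 × 0.949 = 52195
Group 3: 35000 × 0.956 = 33460
Group 4: 90000 × 0.953 = 85770
Net migration: Group 1 + 200 → 46485; Group 2 + 170 → 52365; Group 3 − 30 → 33430; Group 4 − 120 → 85650
End of period: [46485, 52365, 33430, 85650]
— Period 2 —
Births: 52365 × 0.227 = 11887, 33430 × 0.426 = 14241 ⇒ total 26128
Group 2: 46485 × 0.949 = 44114
Group 3: 52365 × 0.956 = 50061
Group 4: 33430 × 0.953 = 31859
Net migration: Group 1 + 200 → 26328; Group 2 + 170 → 44284; Group 3 − 30 → 50031; Group 4 − 120 → 31739
End of period: [26328, 44284, 50031, 31739]
Total after period 2: 26328 + 44284 + 50031 + 31739 = 152382

152382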